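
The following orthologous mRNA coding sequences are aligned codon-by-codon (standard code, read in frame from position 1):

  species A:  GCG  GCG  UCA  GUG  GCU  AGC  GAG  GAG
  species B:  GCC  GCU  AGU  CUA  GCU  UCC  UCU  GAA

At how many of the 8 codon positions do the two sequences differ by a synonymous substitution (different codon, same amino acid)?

Codon 1: GCG Ala / GCC Ala — synonymous.
Codon 2: GCG Ala / GCU Ala — synonymous.
Codon 3: UCA Ser / AGU Ser — synonymous.
Codon 4: GUG Val / CUA Leu — nonsynonymous.
Codon 5: GCU Ala / GCU Ala — identical.
Codon 6: AGC Ser / UCC Ser — synonymous.
Codon 7: GAG Glu / UCU Ser — nonsynonymous.
Codon 8: GAG Glu / GAA Glu — synonymous.
Synonymous differences: 5.

5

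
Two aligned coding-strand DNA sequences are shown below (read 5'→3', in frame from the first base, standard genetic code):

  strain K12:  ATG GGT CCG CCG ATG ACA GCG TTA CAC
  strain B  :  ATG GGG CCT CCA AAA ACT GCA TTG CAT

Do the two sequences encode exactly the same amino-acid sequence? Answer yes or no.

Codon 1: ATG Met / ATG Met — identical.
Codon 2: GGT Gly / GGG Gly — synonymous.
Codon 3: CCG Pro / CCT Pro — synonymous.
Codon 4: CCG Pro / CCA Pro — synonymous.
Codon 5: ATG Met / AAA Lys — nonsynonymous.
Codon 6: ACA Thr / ACT Thr — synonymous.
Codon 7: GCG Ala / GCA Ala — synonymous.
Codon 8: TTA Leu / TTG Leu — synonymous.
Codon 9: CAC His / CAT His — synonymous.
Nonsynonymous differences: 1 → different protein.

no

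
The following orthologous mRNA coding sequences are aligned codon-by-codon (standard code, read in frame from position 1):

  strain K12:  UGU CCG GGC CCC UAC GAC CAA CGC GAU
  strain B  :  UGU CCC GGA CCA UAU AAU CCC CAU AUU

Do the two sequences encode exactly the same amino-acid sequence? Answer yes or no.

Codon 1: UGU Cys / UGU Cys — identical.
Codon 2: CCG Pro / CCC Pro — synonymous.
Codon 3: GGC Gly / GGA Gly — synonymous.
Codon 4: CCC Pro / CCA Pro — synonymous.
Codon 5: UAC Tyr / UAU Tyr — synonymous.
Codon 6: GAC Asp / AAU Asn — nonsynonymous.
Codon 7: CAA Gln / CCC Pro — nonsynonymous.
Codon 8: CGC Arg / CAU His — nonsynonymous.
Codon 9: GAU Asp / AUU Ile — nonsynonymous.
Nonsynonymous differences: 4 → different protein.

no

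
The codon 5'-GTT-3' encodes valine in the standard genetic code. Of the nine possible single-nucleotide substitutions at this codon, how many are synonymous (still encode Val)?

3

Position 1: none → 0 synonymous.
Position 2: none → 0 synonymous.
Position 3: GTC, GTA, GTG → 3 synonymous.
Total: 0 + 0 + 3 = 3.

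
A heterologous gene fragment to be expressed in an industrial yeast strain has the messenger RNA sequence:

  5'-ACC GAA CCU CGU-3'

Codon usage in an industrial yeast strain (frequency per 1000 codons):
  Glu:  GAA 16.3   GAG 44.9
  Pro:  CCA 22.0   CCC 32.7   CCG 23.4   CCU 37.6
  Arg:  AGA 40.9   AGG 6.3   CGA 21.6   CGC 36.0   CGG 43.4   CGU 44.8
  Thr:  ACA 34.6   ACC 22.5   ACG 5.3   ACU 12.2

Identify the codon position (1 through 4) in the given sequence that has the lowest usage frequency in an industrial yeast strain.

Codon 1 ACC (Thr): 22.5 per 1000.
Codon 2 GAA (Glu): 16.3 per 1000.
Codon 3 CCU (Pro): 37.6 per 1000.
Codon 4 CGU (Arg): 44.8 per 1000.
Lowest frequency is 16.3 at codon 2.

2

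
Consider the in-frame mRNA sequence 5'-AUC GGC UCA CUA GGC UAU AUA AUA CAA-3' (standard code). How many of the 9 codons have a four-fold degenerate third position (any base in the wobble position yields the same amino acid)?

4

Codon 1 AUC (Ile): third position 3-fold.
Codon 2 GGC (Gly): third position 4-fold.
Codon 3 UCA (Ser): third position 4-fold.
Codon 4 CUA (Leu): third position 4-fold.
Codon 5 GGC (Gly): third position 4-fold.
Codon 6 UAU (Tyr): third position 2-fold.
Codon 7 AUA (Ile): third position 3-fold.
Codon 8 AUA (Ile): third position 3-fold.
Codon 9 CAA (Gln): third position 2-fold.
Four-fold degenerate third positions: 4.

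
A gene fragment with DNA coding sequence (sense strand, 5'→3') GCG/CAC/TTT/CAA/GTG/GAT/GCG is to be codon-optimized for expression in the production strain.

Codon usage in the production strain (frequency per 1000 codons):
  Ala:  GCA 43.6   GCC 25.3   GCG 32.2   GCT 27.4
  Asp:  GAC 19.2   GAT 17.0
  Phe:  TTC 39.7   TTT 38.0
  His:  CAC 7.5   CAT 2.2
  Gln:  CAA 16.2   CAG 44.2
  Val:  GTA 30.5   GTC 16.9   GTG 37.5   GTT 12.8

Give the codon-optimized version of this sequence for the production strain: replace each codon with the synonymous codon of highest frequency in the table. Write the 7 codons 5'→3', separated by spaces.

Codon 1 (Ala): best is GCA at 43.6.
Codon 2 (His): best is CAC at 7.5.
Codon 3 (Phe): best is TTC at 39.7.
Codon 4 (Gln): best is CAG at 44.2.
Codon 5 (Val): best is GTG at 37.5.
Codon 6 (Asp): best is GAC at 19.2.
Codon 7 (Ala): best is GCA at 43.6.

GCA CAC TTC CAG GTG GAC GCA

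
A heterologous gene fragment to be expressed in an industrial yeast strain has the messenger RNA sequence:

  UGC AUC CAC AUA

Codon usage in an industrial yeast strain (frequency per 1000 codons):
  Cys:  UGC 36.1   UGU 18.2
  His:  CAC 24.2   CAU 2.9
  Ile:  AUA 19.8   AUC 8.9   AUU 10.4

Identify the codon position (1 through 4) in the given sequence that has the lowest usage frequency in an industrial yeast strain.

2

Codon 1 UGC (Cys): 36.1 per 1000.
Codon 2 AUC (Ile): 8.9 per 1000.
Codon 3 CAC (His): 24.2 per 1000.
Codon 4 AUA (Ile): 19.8 per 1000.
Lowest frequency is 8.9 at codon 2.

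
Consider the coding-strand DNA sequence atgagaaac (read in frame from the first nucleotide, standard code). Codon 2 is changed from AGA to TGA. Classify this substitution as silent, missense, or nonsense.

Position 4 falls in codon 2: AGA → Arg.
After the substitution the codon is TGA → Stop.
The new codon is a stop codon, so this is a nonsense mutation.

nonsense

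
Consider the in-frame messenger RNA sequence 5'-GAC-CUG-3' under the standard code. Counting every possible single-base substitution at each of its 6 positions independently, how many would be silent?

5

Codon 1 (GAC, Asp): 1 synonymous substitution.
Codon 2 (CUG, Leu): 4 synonymous substitutions.
Total: 1 + 4 = 5.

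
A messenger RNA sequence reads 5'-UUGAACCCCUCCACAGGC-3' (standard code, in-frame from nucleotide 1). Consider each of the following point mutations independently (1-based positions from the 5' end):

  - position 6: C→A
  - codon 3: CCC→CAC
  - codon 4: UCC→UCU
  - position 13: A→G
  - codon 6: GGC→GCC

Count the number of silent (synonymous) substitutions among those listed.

1

Codon 2: AAC (Asn) → AAA (Lys) — missense.
Codon 3: CCC (Pro) → CAC (His) — missense.
Codon 4: UCC (Ser) → UCU (Ser) — synonymous.
Codon 5: ACA (Thr) → GCA (Ala) — missense.
Codon 6: GGC (Gly) → GCC (Ala) — missense.
Synonymous: 1 of 5.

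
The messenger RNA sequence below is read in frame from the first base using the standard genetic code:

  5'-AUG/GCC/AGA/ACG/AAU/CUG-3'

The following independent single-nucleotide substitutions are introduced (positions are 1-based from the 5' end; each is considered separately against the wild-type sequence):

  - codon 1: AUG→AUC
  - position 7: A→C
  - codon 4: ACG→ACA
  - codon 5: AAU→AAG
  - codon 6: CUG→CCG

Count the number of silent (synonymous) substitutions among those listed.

2

Codon 1: AUG (Met) → AUC (Ile) — missense.
Codon 3: AGA (Arg) → CGA (Arg) — synonymous.
Codon 4: ACG (Thr) → ACA (Thr) — synonymous.
Codon 5: AAU (Asn) → AAG (Lys) — missense.
Codon 6: CUG (Leu) → CCG (Pro) — missense.
Synonymous: 2 of 5.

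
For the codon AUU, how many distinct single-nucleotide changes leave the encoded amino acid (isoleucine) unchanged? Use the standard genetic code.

Position 1: none → 0 synonymous.
Position 2: none → 0 synonymous.
Position 3: AUC, AUA → 2 synonymous.
Total: 0 + 0 + 2 = 2.

2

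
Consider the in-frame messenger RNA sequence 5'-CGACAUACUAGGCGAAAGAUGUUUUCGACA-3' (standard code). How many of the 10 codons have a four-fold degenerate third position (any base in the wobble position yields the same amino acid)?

5

Codon 1 CGA (Arg): third position 4-fold.
Codon 2 CAU (His): third position 2-fold.
Codon 3 ACU (Thr): third position 4-fold.
Codon 4 AGG (Arg): third position 2-fold.
Codon 5 CGA (Arg): third position 4-fold.
Codon 6 AAG (Lys): third position 2-fold.
Codon 7 AUG (Met): third position 1-fold.
Codon 8 UUU (Phe): third position 2-fold.
Codon 9 UCG (Ser): third position 4-fold.
Codon 10 ACA (Thr): third position 4-fold.
Four-fold degenerate third positions: 5.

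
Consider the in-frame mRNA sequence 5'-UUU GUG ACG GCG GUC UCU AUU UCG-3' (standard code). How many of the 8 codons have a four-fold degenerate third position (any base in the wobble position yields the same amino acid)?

6

Codon 1 UUU (Phe): third position 2-fold.
Codon 2 GUG (Val): third position 4-fold.
Codon 3 ACG (Thr): third position 4-fold.
Codon 4 GCG (Ala): third position 4-fold.
Codon 5 GUC (Val): third position 4-fold.
Codon 6 UCU (Ser): third position 4-fold.
Codon 7 AUU (Ile): third position 3-fold.
Codon 8 UCG (Ser): third position 4-fold.
Four-fold degenerate third positions: 6.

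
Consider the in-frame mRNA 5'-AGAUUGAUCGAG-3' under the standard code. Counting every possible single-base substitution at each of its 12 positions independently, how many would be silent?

Codon 1 (AGA, Arg): 2 synonymous substitutions.
Codon 2 (UUG, Leu): 2 synonymous substitutions.
Codon 3 (AUC, Ile): 2 synonymous substitutions.
Codon 4 (GAG, Glu): 1 synonymous substitution.
Total: 2 + 2 + 2 + 1 = 7.

7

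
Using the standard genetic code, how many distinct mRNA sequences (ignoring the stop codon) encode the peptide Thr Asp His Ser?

96

Thr: 4 codons.
Asp: 2 codons.
His: 2 codons.
Ser: 6 codons.
4 × 2 × 2 × 6 = 96.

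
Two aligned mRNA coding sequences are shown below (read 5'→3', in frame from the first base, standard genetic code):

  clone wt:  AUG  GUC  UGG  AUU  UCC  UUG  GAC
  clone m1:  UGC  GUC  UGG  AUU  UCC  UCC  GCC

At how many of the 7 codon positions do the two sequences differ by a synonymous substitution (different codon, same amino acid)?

0

Codon 1: AUG Met / UGC Cys — nonsynonymous.
Codon 2: GUC Val / GUC Val — identical.
Codon 3: UGG Trp / UGG Trp — identical.
Codon 4: AUU Ile / AUU Ile — identical.
Codon 5: UCC Ser / UCC Ser — identical.
Codon 6: UUG Leu / UCC Ser — nonsynonymous.
Codon 7: GAC Asp / GCC Ala — nonsynonymous.
Synonymous differences: 0.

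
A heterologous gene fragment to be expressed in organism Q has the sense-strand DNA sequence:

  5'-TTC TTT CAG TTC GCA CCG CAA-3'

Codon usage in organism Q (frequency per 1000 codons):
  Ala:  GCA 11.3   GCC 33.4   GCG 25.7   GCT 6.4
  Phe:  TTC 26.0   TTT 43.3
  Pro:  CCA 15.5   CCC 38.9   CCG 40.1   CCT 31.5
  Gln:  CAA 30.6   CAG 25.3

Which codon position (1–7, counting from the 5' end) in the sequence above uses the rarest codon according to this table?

5

Codon 1 TTC (Phe): 26.0 per 1000.
Codon 2 TTT (Phe): 43.3 per 1000.
Codon 3 CAG (Gln): 25.3 per 1000.
Codon 4 TTC (Phe): 26.0 per 1000.
Codon 5 GCA (Ala): 11.3 per 1000.
Codon 6 CCG (Pro): 40.1 per 1000.
Codon 7 CAA (Gln): 30.6 per 1000.
Lowest frequency is 11.3 at codon 5.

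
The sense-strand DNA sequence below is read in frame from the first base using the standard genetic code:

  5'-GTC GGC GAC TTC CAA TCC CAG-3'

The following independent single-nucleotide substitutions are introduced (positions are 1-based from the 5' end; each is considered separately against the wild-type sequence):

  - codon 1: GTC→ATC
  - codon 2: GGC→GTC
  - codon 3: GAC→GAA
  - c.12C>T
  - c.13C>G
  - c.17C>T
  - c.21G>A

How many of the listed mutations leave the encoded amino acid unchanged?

Codon 1: GTC (Val) → ATC (Ile) — missense.
Codon 2: GGC (Gly) → GTC (Val) — missense.
Codon 3: GAC (Asp) → GAA (Glu) — missense.
Codon 4: TTC (Phe) → TTT (Phe) — synonymous.
Codon 5: CAA (Gln) → GAA (Glu) — missense.
Codon 6: TCC (Ser) → TTC (Phe) — missense.
Codon 7: CAG (Gln) → CAA (Gln) — synonymous.
Synonymous: 2 of 7.

2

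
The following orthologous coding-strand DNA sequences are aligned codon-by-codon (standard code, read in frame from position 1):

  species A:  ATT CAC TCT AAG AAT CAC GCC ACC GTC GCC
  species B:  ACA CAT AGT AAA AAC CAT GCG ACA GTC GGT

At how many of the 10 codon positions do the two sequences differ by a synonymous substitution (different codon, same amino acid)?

7

Codon 1: ATT Ile / ACA Thr — nonsynonymous.
Codon 2: CAC His / CAT His — synonymous.
Codon 3: TCT Ser / AGT Ser — synonymous.
Codon 4: AAG Lys / AAA Lys — synonymous.
Codon 5: AAT Asn / AAC Asn — synonymous.
Codon 6: CAC His / CAT His — synonymous.
Codon 7: GCC Ala / GCG Ala — synonymous.
Codon 8: ACC Thr / ACA Thr — synonymous.
Codon 9: GTC Val / GTC Val — identical.
Codon 10: GCC Ala / GGT Gly — nonsynonymous.
Synonymous differences: 7.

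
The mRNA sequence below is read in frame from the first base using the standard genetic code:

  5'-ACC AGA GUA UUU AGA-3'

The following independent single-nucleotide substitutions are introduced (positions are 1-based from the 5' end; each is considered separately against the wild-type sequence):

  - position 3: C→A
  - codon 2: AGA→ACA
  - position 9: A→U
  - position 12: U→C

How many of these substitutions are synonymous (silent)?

3

Codon 1: ACC (Thr) → ACA (Thr) — synonymous.
Codon 2: AGA (Arg) → ACA (Thr) — missense.
Codon 3: GUA (Val) → GUU (Val) — synonymous.
Codon 4: UUU (Phe) → UUC (Phe) — synonymous.
Synonymous: 3 of 4.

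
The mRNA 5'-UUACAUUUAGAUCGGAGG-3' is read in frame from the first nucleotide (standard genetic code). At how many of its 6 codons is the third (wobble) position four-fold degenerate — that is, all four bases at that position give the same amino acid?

1

Codon 1 UUA (Leu): third position 2-fold.
Codon 2 CAU (His): third position 2-fold.
Codon 3 UUA (Leu): third position 2-fold.
Codon 4 GAU (Asp): third position 2-fold.
Codon 5 CGG (Arg): third position 4-fold.
Codon 6 AGG (Arg): third position 2-fold.
Four-fold degenerate third positions: 1.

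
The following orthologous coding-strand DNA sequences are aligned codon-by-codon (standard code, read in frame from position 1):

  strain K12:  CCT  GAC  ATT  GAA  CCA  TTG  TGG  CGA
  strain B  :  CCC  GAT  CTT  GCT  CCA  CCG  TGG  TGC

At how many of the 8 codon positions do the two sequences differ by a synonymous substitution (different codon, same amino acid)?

Codon 1: CCT Pro / CCC Pro — synonymous.
Codon 2: GAC Asp / GAT Asp — synonymous.
Codon 3: ATT Ile / CTT Leu — nonsynonymous.
Codon 4: GAA Glu / GCT Ala — nonsynonymous.
Codon 5: CCA Pro / CCA Pro — identical.
Codon 6: TTG Leu / CCG Pro — nonsynonymous.
Codon 7: TGG Trp / TGG Trp — identical.
Codon 8: CGA Arg / TGC Cys — nonsynonymous.
Synonymous differences: 2.

2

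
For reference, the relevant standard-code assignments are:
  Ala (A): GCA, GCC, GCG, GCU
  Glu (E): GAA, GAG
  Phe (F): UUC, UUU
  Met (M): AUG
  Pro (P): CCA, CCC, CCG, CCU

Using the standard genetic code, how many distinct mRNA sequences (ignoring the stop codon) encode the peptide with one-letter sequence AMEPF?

Ala: 4 codons.
Met: 1 codon.
Glu: 2 codons.
Pro: 4 codons.
Phe: 2 codons.
4 × 1 × 2 × 4 × 2 = 64.

64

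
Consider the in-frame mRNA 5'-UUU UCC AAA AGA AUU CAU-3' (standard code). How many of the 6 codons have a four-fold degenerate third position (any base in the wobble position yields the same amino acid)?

1

Codon 1 UUU (Phe): third position 2-fold.
Codon 2 UCC (Ser): third position 4-fold.
Codon 3 AAA (Lys): third position 2-fold.
Codon 4 AGA (Arg): third position 2-fold.
Codon 5 AUU (Ile): third position 3-fold.
Codon 6 CAU (His): third position 2-fold.
Four-fold degenerate third positions: 1.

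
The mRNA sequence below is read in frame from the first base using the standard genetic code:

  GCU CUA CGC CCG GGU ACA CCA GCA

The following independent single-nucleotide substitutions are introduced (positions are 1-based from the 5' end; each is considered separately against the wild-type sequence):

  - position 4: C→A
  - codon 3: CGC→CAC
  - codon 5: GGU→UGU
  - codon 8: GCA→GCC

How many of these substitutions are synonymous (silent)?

Codon 2: CUA (Leu) → AUA (Ile) — missense.
Codon 3: CGC (Arg) → CAC (His) — missense.
Codon 5: GGU (Gly) → UGU (Cys) — missense.
Codon 8: GCA (Ala) → GCC (Ala) — synonymous.
Synonymous: 1 of 4.

1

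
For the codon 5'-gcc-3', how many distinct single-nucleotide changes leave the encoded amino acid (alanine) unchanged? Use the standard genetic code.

Position 1: none → 0 synonymous.
Position 2: none → 0 synonymous.
Position 3: GCU, GCA, GCG → 3 synonymous.
Total: 0 + 0 + 3 = 3.

3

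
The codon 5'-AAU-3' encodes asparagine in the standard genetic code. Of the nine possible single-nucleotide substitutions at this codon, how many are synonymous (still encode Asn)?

1

Position 1: none → 0 synonymous.
Position 2: none → 0 synonymous.
Position 3: AAC → 1 synonymous.
Total: 0 + 0 + 1 = 1.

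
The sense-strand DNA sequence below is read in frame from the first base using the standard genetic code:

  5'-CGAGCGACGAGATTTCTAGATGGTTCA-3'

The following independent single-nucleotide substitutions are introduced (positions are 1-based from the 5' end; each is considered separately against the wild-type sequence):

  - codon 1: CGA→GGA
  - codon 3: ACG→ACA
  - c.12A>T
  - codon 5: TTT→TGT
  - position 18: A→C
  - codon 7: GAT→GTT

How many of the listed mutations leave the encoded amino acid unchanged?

Codon 1: CGA (Arg) → GGA (Gly) — missense.
Codon 3: ACG (Thr) → ACA (Thr) — synonymous.
Codon 4: AGA (Arg) → AGT (Ser) — missense.
Codon 5: TTT (Phe) → TGT (Cys) — missense.
Codon 6: CTA (Leu) → CTC (Leu) — synonymous.
Codon 7: GAT (Asp) → GTT (Val) — missense.
Synonymous: 2 of 6.

2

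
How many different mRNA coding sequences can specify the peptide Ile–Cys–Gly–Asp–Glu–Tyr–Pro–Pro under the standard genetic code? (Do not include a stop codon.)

Ile: 3 codons.
Cys: 2 codons.
Gly: 4 codons.
Asp: 2 codons.
Glu: 2 codons.
Tyr: 2 codons.
Pro: 4 codons.
Pro: 4 codons.
3 × 2 × 4 × 2 × 2 × 2 × 4 × 4 = 3072.

3072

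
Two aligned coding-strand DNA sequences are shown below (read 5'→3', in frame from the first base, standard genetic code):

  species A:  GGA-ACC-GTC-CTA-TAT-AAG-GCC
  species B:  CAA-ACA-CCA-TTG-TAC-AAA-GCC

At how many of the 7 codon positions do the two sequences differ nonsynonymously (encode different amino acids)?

Codon 1: GGA Gly / CAA Gln — nonsynonymous.
Codon 2: ACC Thr / ACA Thr — synonymous.
Codon 3: GTC Val / CCA Pro — nonsynonymous.
Codon 4: CTA Leu / TTG Leu — synonymous.
Codon 5: TAT Tyr / TAC Tyr — synonymous.
Codon 6: AAG Lys / AAA Lys — synonymous.
Codon 7: GCC Ala / GCC Ala — identical.
Nonsynonymous differences: 2.

2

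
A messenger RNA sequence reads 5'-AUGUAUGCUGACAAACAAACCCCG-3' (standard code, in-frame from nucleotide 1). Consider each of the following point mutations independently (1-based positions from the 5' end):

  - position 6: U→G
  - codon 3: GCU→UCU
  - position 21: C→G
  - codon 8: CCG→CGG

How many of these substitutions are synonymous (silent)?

1

Codon 2: UAU (Tyr) → UAG (Stop) — nonsense.
Codon 3: GCU (Ala) → UCU (Ser) — missense.
Codon 7: ACC (Thr) → ACG (Thr) — synonymous.
Codon 8: CCG (Pro) → CGG (Arg) — missense.
Synonymous: 1 of 4.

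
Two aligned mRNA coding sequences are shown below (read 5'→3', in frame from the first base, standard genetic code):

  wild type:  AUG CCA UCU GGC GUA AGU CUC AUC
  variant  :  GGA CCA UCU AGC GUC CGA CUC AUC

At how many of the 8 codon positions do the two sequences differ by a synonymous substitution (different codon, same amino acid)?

1

Codon 1: AUG Met / GGA Gly — nonsynonymous.
Codon 2: CCA Pro / CCA Pro — identical.
Codon 3: UCU Ser / UCU Ser — identical.
Codon 4: GGC Gly / AGC Ser — nonsynonymous.
Codon 5: GUA Val / GUC Val — synonymous.
Codon 6: AGU Ser / CGA Arg — nonsynonymous.
Codon 7: CUC Leu / CUC Leu — identical.
Codon 8: AUC Ile / AUC Ile — identical.
Synonymous differences: 1.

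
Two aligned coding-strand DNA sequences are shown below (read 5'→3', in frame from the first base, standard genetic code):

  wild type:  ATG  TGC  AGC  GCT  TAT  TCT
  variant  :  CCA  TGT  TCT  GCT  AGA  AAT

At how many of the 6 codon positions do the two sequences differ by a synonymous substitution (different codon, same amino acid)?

Codon 1: ATG Met / CCA Pro — nonsynonymous.
Codon 2: TGC Cys / TGT Cys — synonymous.
Codon 3: AGC Ser / TCT Ser — synonymous.
Codon 4: GCT Ala / GCT Ala — identical.
Codon 5: TAT Tyr / AGA Arg — nonsynonymous.
Codon 6: TCT Ser / AAT Asn — nonsynonymous.
Synonymous differences: 2.

2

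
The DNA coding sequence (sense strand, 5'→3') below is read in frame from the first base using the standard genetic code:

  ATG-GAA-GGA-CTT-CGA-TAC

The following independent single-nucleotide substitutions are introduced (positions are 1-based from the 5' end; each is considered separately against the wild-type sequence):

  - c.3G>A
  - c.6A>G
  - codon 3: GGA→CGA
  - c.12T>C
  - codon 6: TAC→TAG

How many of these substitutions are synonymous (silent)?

Codon 1: ATG (Met) → ATA (Ile) — missense.
Codon 2: GAA (Glu) → GAG (Glu) — synonymous.
Codon 3: GGA (Gly) → CGA (Arg) — missense.
Codon 4: CTT (Leu) → CTC (Leu) — synonymous.
Codon 6: TAC (Tyr) → TAG (Stop) — nonsense.
Synonymous: 2 of 5.

2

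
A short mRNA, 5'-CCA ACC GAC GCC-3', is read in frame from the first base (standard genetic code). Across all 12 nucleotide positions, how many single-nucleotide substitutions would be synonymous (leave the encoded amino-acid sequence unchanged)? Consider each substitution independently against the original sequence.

10

Codon 1 (CCA, Pro): 3 synonymous substitutions.
Codon 2 (ACC, Thr): 3 synonymous substitutions.
Codon 3 (GAC, Asp): 1 synonymous substitution.
Codon 4 (GCC, Ala): 3 synonymous substitutions.
Total: 3 + 3 + 1 + 3 = 10.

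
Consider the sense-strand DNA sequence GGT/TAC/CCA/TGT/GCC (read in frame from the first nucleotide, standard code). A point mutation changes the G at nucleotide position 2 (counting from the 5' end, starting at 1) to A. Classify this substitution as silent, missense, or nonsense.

Position 2 falls in codon 1: GGT → Gly.
After the substitution the codon is GAT → Asp.
Gly ≠ Asp, so this is a missense mutation.

missense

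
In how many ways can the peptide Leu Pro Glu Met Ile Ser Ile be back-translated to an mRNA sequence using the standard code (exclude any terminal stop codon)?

2592

Leu: 6 codons.
Pro: 4 codons.
Glu: 2 codons.
Met: 1 codon.
Ile: 3 codons.
Ser: 6 codons.
Ile: 3 codons.
6 × 4 × 2 × 1 × 3 × 6 × 3 = 2592.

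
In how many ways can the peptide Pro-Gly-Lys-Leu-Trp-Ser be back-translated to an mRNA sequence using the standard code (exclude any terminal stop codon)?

1152

Pro: 4 codons.
Gly: 4 codons.
Lys: 2 codons.
Leu: 6 codons.
Trp: 1 codon.
Ser: 6 codons.
4 × 4 × 2 × 6 × 1 × 6 = 1152.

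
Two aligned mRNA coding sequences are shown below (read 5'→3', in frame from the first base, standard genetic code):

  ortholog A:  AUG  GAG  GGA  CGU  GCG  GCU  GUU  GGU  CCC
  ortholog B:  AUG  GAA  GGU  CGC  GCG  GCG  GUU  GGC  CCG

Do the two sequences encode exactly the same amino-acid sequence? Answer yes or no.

yes

Codon 1: AUG Met / AUG Met — identical.
Codon 2: GAG Glu / GAA Glu — synonymous.
Codon 3: GGA Gly / GGU Gly — synonymous.
Codon 4: CGU Arg / CGC Arg — synonymous.
Codon 5: GCG Ala / GCG Ala — identical.
Codon 6: GCU Ala / GCG Ala — synonymous.
Codon 7: GUU Val / GUU Val — identical.
Codon 8: GGU Gly / GGC Gly — synonymous.
Codon 9: CCC Pro / CCG Pro — synonymous.
Nonsynonymous differences: 0 → same protein.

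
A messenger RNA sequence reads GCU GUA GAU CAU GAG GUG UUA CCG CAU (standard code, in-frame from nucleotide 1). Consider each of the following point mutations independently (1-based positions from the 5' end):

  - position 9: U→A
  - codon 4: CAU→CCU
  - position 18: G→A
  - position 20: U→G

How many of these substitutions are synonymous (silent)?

Codon 3: GAU (Asp) → GAA (Glu) — missense.
Codon 4: CAU (His) → CCU (Pro) — missense.
Codon 6: GUG (Val) → GUA (Val) — synonymous.
Codon 7: UUA (Leu) → UGA (Stop) — nonsense.
Synonymous: 1 of 4.

1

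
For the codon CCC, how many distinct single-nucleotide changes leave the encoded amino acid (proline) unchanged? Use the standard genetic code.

Position 1: none → 0 synonymous.
Position 2: none → 0 synonymous.
Position 3: CCU, CCA, CCG → 3 synonymous.
Total: 0 + 0 + 3 = 3.

3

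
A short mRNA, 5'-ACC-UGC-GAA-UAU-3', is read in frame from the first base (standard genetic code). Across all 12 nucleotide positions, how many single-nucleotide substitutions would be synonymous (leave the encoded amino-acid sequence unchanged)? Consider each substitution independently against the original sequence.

Codon 1 (ACC, Thr): 3 synonymous substitutions.
Codon 2 (UGC, Cys): 1 synonymous substitution.
Codon 3 (GAA, Glu): 1 synonymous substitution.
Codon 4 (UAU, Tyr): 1 synonymous substitution.
Total: 3 + 1 + 1 + 1 = 6.

6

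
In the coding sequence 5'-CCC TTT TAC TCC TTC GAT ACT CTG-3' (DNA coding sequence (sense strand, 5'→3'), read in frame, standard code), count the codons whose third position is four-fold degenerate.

Codon 1 CCC (Pro): third position 4-fold.
Codon 2 TTT (Phe): third position 2-fold.
Codon 3 TAC (Tyr): third position 2-fold.
Codon 4 TCC (Ser): third position 4-fold.
Codon 5 TTC (Phe): third position 2-fold.
Codon 6 GAT (Asp): third position 2-fold.
Codon 7 ACT (Thr): third position 4-fold.
Codon 8 CTG (Leu): third position 4-fold.
Four-fold degenerate third positions: 4.

4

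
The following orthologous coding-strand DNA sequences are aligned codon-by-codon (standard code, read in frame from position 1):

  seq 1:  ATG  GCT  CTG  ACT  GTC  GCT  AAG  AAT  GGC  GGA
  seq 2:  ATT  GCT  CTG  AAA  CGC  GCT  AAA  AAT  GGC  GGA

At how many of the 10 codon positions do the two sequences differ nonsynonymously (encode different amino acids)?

Codon 1: ATG Met / ATT Ile — nonsynonymous.
Codon 2: GCT Ala / GCT Ala — identical.
Codon 3: CTG Leu / CTG Leu — identical.
Codon 4: ACT Thr / AAA Lys — nonsynonymous.
Codon 5: GTC Val / CGC Arg — nonsynonymous.
Codon 6: GCT Ala / GCT Ala — identical.
Codon 7: AAG Lys / AAA Lys — synonymous.
Codon 8: AAT Asn / AAT Asn — identical.
Codon 9: GGC Gly / GGC Gly — identical.
Codon 10: GGA Gly / GGA Gly — identical.
Nonsynonymous differences: 3.

3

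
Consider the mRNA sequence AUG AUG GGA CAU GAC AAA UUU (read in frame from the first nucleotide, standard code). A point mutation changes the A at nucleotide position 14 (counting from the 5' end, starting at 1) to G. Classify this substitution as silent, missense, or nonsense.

Position 14 falls in codon 5: GAC → Asp.
After the substitution the codon is GGC → Gly.
Asp ≠ Gly, so this is a missense mutation.

missense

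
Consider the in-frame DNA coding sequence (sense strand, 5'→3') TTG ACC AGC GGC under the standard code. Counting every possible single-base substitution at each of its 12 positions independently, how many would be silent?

9

Codon 1 (TTG, Leu): 2 synonymous substitutions.
Codon 2 (ACC, Thr): 3 synonymous substitutions.
Codon 3 (AGC, Ser): 1 synonymous substitution.
Codon 4 (GGC, Gly): 3 synonymous substitutions.
Total: 2 + 3 + 1 + 3 = 9.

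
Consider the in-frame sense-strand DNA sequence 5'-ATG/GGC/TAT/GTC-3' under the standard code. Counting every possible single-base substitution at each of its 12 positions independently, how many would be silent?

Codon 1 (ATG, Met): 0 synonymous substitutions.
Codon 2 (GGC, Gly): 3 synonymous substitutions.
Codon 3 (TAT, Tyr): 1 synonymous substitution.
Codon 4 (GTC, Val): 3 synonymous substitutions.
Total: 0 + 3 + 1 + 3 = 7.

7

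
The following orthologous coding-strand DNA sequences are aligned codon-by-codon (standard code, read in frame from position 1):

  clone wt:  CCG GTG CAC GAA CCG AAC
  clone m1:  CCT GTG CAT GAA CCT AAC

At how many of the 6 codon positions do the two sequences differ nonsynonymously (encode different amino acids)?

0

Codon 1: CCG Pro / CCT Pro — synonymous.
Codon 2: GTG Val / GTG Val — identical.
Codon 3: CAC His / CAT His — synonymous.
Codon 4: GAA Glu / GAA Glu — identical.
Codon 5: CCG Pro / CCT Pro — synonymous.
Codon 6: AAC Asn / AAC Asn — identical.
Nonsynonymous differences: 0.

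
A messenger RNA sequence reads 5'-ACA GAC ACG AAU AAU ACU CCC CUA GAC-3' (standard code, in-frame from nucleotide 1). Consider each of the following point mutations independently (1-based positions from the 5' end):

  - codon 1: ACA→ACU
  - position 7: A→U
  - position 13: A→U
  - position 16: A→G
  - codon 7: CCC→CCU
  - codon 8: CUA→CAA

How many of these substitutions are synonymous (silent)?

2

Codon 1: ACA (Thr) → ACU (Thr) — synonymous.
Codon 3: ACG (Thr) → UCG (Ser) — missense.
Codon 5: AAU (Asn) → UAU (Tyr) — missense.
Codon 6: ACU (Thr) → GCU (Ala) — missense.
Codon 7: CCC (Pro) → CCU (Pro) — synonymous.
Codon 8: CUA (Leu) → CAA (Gln) — missense.
Synonymous: 2 of 6.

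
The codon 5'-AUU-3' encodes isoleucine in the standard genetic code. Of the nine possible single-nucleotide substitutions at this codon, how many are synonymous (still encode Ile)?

Position 1: none → 0 synonymous.
Position 2: none → 0 synonymous.
Position 3: AUC, AUA → 2 synonymous.
Total: 0 + 0 + 2 = 2.

2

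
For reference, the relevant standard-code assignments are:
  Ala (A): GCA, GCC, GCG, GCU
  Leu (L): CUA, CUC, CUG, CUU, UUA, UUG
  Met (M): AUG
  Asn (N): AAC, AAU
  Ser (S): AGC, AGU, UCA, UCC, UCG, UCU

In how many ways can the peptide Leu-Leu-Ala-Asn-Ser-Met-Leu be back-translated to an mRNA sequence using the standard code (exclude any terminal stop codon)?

10368

Leu: 6 codons.
Leu: 6 codons.
Ala: 4 codons.
Asn: 2 codons.
Ser: 6 codons.
Met: 1 codon.
Leu: 6 codons.
6 × 6 × 4 × 2 × 6 × 1 × 6 = 10368.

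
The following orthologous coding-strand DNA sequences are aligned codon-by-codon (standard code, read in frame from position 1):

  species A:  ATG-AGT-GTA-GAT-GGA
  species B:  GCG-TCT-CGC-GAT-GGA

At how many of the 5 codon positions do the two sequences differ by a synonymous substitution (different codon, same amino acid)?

Codon 1: ATG Met / GCG Ala — nonsynonymous.
Codon 2: AGT Ser / TCT Ser — synonymous.
Codon 3: GTA Val / CGC Arg — nonsynonymous.
Codon 4: GAT Asp / GAT Asp — identical.
Codon 5: GGA Gly / GGA Gly — identical.
Synonymous differences: 1.

1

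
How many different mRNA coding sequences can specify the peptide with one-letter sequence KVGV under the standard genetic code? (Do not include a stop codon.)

Lys: 2 codons.
Val: 4 codons.
Gly: 4 codons.
Val: 4 codons.
2 × 4 × 4 × 4 = 128.

128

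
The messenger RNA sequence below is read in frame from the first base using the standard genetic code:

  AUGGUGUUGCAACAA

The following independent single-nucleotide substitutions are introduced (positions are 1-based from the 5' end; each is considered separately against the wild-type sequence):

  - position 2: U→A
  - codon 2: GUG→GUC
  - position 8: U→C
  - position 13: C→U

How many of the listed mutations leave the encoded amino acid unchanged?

1

Codon 1: AUG (Met) → AAG (Lys) — missense.
Codon 2: GUG (Val) → GUC (Val) — synonymous.
Codon 3: UUG (Leu) → UCG (Ser) — missense.
Codon 5: CAA (Gln) → UAA (Stop) — nonsense.
Synonymous: 1 of 4.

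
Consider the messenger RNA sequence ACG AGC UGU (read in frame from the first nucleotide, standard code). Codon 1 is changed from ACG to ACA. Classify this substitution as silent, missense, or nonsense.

silent

Position 3 falls in codon 1: ACG → Thr.
After the substitution the codon is ACA → Thr.
Both encode Thr, so the change is synonymous.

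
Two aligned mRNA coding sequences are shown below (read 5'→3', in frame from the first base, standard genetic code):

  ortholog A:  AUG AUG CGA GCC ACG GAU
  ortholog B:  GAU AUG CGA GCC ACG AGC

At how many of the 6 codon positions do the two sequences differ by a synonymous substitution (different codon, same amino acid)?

Codon 1: AUG Met / GAU Asp — nonsynonymous.
Codon 2: AUG Met / AUG Met — identical.
Codon 3: CGA Arg / CGA Arg — identical.
Codon 4: GCC Ala / GCC Ala — identical.
Codon 5: ACG Thr / ACG Thr — identical.
Codon 6: GAU Asp / AGC Ser — nonsynonymous.
Synonymous differences: 0.

0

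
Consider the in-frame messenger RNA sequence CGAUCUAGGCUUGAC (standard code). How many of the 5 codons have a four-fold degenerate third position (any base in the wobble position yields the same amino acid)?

3

Codon 1 CGA (Arg): third position 4-fold.
Codon 2 UCU (Ser): third position 4-fold.
Codon 3 AGG (Arg): third position 2-fold.
Codon 4 CUU (Leu): third position 4-fold.
Codon 5 GAC (Asp): third position 2-fold.
Four-fold degenerate third positions: 3.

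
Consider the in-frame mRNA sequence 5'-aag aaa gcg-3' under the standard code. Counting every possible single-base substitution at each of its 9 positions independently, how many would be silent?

Codon 1 (AAG, Lys): 1 synonymous substitution.
Codon 2 (AAA, Lys): 1 synonymous substitution.
Codon 3 (GCG, Ala): 3 synonymous substitutions.
Total: 1 + 1 + 3 = 5.

5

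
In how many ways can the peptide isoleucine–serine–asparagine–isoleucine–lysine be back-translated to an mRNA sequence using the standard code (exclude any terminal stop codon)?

Ile: 3 codons.
Ser: 6 codons.
Asn: 2 codons.
Ile: 3 codons.
Lys: 2 codons.
3 × 6 × 2 × 3 × 2 = 216.

216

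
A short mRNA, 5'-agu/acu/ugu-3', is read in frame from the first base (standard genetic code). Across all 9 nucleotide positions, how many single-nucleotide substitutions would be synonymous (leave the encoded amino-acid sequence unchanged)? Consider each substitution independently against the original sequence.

5

Codon 1 (AGU, Ser): 1 synonymous substitution.
Codon 2 (ACU, Thr): 3 synonymous substitutions.
Codon 3 (UGU, Cys): 1 synonymous substitution.
Total: 1 + 3 + 1 = 5.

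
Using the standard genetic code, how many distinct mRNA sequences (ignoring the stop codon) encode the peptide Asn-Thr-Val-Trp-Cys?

64

Asn: 2 codons.
Thr: 4 codons.
Val: 4 codons.
Trp: 1 codon.
Cys: 2 codons.
2 × 4 × 4 × 1 × 2 = 64.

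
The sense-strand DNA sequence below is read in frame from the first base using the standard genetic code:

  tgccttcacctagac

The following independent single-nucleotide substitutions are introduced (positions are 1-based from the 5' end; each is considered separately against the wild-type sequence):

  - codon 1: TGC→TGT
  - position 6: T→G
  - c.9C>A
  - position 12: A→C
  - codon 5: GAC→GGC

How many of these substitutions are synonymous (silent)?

3

Codon 1: TGC (Cys) → TGT (Cys) — synonymous.
Codon 2: CTT (Leu) → CTG (Leu) — synonymous.
Codon 3: CAC (His) → CAA (Gln) — missense.
Codon 4: CTA (Leu) → CTC (Leu) — synonymous.
Codon 5: GAC (Asp) → GGC (Gly) — missense.
Synonymous: 3 of 5.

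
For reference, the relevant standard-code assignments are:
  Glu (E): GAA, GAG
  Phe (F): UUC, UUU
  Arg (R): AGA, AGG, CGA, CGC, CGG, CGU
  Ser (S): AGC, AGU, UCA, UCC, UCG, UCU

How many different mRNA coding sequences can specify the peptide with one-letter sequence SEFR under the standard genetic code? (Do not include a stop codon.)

Ser: 6 codons.
Glu: 2 codons.
Phe: 2 codons.
Arg: 6 codons.
6 × 2 × 2 × 6 = 144.

144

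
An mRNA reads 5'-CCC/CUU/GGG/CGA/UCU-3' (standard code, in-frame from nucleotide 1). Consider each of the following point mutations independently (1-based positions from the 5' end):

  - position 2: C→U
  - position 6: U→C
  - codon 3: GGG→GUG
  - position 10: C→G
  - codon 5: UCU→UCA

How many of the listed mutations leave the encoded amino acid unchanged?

Codon 1: CCC (Pro) → CUC (Leu) — missense.
Codon 2: CUU (Leu) → CUC (Leu) — synonymous.
Codon 3: GGG (Gly) → GUG (Val) — missense.
Codon 4: CGA (Arg) → GGA (Gly) — missense.
Codon 5: UCU (Ser) → UCA (Ser) — synonymous.
Synonymous: 2 of 5.

2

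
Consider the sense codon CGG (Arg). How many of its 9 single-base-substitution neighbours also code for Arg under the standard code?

4

Position 1: AGG → 1 synonymous.
Position 2: none → 0 synonymous.
Position 3: CGU, CGC, CGA → 3 synonymous.
Total: 1 + 0 + 3 = 4.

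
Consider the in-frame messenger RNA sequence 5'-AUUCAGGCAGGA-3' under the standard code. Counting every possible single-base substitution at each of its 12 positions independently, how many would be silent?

Codon 1 (AUU, Ile): 2 synonymous substitutions.
Codon 2 (CAG, Gln): 1 synonymous substitution.
Codon 3 (GCA, Ala): 3 synonymous substitutions.
Codon 4 (GGA, Gly): 3 synonymous substitutions.
Total: 2 + 1 + 3 + 3 = 9.

9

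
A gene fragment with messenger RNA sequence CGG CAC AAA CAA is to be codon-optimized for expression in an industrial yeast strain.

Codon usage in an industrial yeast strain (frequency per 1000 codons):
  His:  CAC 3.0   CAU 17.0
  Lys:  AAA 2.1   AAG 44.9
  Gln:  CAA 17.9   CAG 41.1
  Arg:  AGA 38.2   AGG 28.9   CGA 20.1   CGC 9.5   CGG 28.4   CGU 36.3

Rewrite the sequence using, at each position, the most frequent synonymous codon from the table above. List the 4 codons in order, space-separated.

AGA CAU AAG CAG

Codon 1 (Arg): best is AGA at 38.2.
Codon 2 (His): best is CAU at 17.0.
Codon 3 (Lys): best is AAG at 44.9.
Codon 4 (Gln): best is CAG at 41.1.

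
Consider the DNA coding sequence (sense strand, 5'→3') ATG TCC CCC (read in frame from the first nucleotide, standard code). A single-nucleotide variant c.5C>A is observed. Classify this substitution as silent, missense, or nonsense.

missense

Position 5 falls in codon 2: TCC → Ser.
After the substitution the codon is TAC → Tyr.
Ser ≠ Tyr, so this is a missense mutation.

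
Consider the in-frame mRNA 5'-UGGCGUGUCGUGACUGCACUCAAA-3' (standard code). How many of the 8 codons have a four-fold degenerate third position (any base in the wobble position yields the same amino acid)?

Codon 1 UGG (Trp): third position 1-fold.
Codon 2 CGU (Arg): third position 4-fold.
Codon 3 GUC (Val): third position 4-fold.
Codon 4 GUG (Val): third position 4-fold.
Codon 5 ACU (Thr): third position 4-fold.
Codon 6 GCA (Ala): third position 4-fold.
Codon 7 CUC (Leu): third position 4-fold.
Codon 8 AAA (Lys): third position 2-fold.
Four-fold degenerate third positions: 6.

6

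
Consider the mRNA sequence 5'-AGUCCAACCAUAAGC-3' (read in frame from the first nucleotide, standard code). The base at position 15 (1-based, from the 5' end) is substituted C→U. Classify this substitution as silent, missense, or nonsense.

Position 15 falls in codon 5: AGC → Ser.
After the substitution the codon is AGU → Ser.
Both encode Ser, so the change is synonymous.

silent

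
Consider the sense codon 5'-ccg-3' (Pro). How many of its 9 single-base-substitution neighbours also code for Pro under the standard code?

3

Position 1: none → 0 synonymous.
Position 2: none → 0 synonymous.
Position 3: CCU, CCC, CCA → 3 synonymous.
Total: 0 + 0 + 3 = 3.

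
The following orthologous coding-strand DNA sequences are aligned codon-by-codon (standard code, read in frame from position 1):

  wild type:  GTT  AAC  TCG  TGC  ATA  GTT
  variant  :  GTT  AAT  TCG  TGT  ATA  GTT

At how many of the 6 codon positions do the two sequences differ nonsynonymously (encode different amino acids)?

0

Codon 1: GTT Val / GTT Val — identical.
Codon 2: AAC Asn / AAT Asn — synonymous.
Codon 3: TCG Ser / TCG Ser — identical.
Codon 4: TGC Cys / TGT Cys — synonymous.
Codon 5: ATA Ile / ATA Ile — identical.
Codon 6: GTT Val / GTT Val — identical.
Nonsynonymous differences: 0.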